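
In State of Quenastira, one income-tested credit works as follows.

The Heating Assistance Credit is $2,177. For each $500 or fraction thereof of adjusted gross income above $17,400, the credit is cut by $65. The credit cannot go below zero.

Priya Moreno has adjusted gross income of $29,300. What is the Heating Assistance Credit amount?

$617

Heating Assistance Credit: income exceeds $17,400 by $11,900, which is 24 full-or-partial $500 increments; reduction = 24 × $65 = $1,560, leaving $617.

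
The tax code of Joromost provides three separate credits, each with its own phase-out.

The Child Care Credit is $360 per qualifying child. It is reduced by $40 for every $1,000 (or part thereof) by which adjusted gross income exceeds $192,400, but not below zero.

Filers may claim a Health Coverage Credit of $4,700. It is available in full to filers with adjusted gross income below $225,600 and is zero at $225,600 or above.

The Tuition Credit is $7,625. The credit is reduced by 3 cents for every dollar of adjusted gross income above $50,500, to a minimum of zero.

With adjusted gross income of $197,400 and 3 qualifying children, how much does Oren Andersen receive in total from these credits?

$8,798

Child Care Credit: base = 3 × $360 = $1,080. income exceeds $192,400 by $5,000, which is 5 full-or-partial $1,000 increments; reduction = 5 × $40 = $200, leaving $880.
Health Coverage Credit: $197,400 is below the $225,600 cutoff, so the full $4,700 applies.
Tuition Credit: 3% of the $146,900 excess over $50,500 is $4,407; credit = $7,625 − $4,407 = $3,218.
Total: $880 + $4,700 + $3,218 = $8,798.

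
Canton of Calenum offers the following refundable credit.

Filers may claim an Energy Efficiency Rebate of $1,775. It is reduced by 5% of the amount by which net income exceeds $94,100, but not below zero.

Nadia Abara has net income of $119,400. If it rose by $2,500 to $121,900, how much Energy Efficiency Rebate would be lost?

$125

At $119,400 — 5% of the $25,300 excess over $94,100 is $1,265; credit = $1,775 − $1,265 = $510.
At $121,900 — 5% of the $27,800 excess over $94,100 is $1,390; credit = $1,775 − $1,390 = $385.
Lost: $510 − $385 = $125.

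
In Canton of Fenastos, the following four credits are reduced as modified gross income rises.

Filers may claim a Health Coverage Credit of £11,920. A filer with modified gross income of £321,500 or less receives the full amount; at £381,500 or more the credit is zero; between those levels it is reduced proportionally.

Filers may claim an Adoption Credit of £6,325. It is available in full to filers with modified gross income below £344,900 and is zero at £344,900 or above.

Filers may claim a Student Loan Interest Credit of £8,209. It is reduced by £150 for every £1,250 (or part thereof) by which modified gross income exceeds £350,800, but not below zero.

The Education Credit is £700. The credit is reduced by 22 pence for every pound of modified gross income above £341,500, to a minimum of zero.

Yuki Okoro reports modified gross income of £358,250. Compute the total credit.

Health Coverage Credit: £358,250 is £36,750 into a £60,000 phase-out range, leaving 23,250/60,000 of the credit: £11,920 × 23,250/60,000 = £4,619.
Adoption Credit: £358,250 meets or exceeds the £344,900 cutoff, so the credit is £0.
Student Loan Interest Credit: income exceeds £350,800 by £7,450, which is 6 full-or-partial £1,250 increments; reduction = 6 × £150 = £900, leaving £7,309.
Education Credit: 22% of the £16,750 excess over £341,500 is £3,685 ≥ base, so the credit is £0.
Total: £4,619 + £0 + £7,309 + £0 = £11,928.

£11,928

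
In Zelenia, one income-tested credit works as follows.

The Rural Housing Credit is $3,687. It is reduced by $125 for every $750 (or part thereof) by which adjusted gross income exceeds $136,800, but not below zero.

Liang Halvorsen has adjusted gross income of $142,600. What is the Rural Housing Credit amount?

$2,687

Rural Housing Credit: income exceeds $136,800 by $5,800, which is 8 full-or-partial $750 increments; reduction = 8 × $125 = $1,000, leaving $2,687.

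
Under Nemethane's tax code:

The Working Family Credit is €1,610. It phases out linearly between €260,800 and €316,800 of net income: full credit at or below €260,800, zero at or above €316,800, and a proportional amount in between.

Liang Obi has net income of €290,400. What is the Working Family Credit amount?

€759

Working Family Credit: €290,400 is €29,600 into a €56,000 phase-out range, leaving 26,400/56,000 of the credit: €1,610 × 26,400/56,000 = €759.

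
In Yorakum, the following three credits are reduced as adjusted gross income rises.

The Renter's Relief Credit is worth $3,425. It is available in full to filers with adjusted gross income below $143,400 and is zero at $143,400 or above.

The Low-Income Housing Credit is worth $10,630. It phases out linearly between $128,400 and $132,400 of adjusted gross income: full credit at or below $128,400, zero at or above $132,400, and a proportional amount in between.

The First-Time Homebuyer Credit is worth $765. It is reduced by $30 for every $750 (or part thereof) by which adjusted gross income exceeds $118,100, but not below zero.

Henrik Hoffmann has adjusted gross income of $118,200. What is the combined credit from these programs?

Renter's Relief Credit: $118,200 is below the $143,400 cutoff, so the full $3,425 applies.
Low-Income Housing Credit: $118,200 is at or below the $128,400 threshold, so the full $10,630 applies.
First-Time Homebuyer Credit: income exceeds $118,100 by $100, which is 1 full-or-partial $750 increment; reduction = 1 × $30 = $30, leaving $735.
Total: $3,425 + $10,630 + $735 = $14,790.

$14,790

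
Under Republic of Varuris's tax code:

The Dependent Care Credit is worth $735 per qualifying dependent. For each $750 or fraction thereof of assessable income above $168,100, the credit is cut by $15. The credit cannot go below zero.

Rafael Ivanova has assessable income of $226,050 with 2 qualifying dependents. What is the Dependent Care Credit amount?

Dependent Care Credit: base = 2 × $735 = $1,470. income exceeds $168,100 by $57,950, which is 78 full-or-partial $750 increments; reduction = 78 × $15 = $1,170, leaving $300.

$300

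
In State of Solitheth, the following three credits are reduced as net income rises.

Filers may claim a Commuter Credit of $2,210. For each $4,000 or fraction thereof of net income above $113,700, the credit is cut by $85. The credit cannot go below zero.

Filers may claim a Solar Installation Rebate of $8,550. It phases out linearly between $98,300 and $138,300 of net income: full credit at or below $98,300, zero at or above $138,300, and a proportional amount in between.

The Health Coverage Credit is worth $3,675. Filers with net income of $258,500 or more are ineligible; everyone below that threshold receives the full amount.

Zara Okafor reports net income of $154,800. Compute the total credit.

Commuter Credit: income exceeds $113,700 by $41,100, which is 11 full-or-partial $4,000 increments; reduction = 11 × $85 = $935, leaving $1,275.
Solar Installation Rebate: $154,800 is at or above $138,300, so the credit is $0.
Health Coverage Credit: $154,800 is below the $258,500 cutoff, so the full $3,675 applies.
Total: $1,275 + $0 + $3,675 = $4,950.

$4,950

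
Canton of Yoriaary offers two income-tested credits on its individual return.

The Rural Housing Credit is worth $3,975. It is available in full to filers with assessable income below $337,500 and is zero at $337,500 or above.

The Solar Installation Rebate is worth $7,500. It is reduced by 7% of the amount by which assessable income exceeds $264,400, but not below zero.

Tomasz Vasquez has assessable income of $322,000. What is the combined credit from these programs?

$7,443

Rural Housing Credit: $322,000 is below the $337,500 cutoff, so the full $3,975 applies.
Solar Installation Rebate: 7% of the $57,600 excess over $264,400 is $4,032; credit = $7,500 − $4,032 = $3,468.
Total: $3,975 + $3,468 = $7,443.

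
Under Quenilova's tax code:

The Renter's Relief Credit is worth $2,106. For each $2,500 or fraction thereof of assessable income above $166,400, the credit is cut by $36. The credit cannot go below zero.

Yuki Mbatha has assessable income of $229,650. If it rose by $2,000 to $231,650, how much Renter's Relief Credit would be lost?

$36

At $229,650 — income exceeds $166,400 by $63,250, which is 26 full-or-partial $2,500 increments; reduction = 26 × $36 = $936, leaving $1,170.
At $231,650 — income exceeds $166,400 by $65,250, which is 27 full-or-partial $2,500 increments; reduction = 27 × $36 = $972, leaving $1,134.
Lost: $1,170 − $1,134 = $36.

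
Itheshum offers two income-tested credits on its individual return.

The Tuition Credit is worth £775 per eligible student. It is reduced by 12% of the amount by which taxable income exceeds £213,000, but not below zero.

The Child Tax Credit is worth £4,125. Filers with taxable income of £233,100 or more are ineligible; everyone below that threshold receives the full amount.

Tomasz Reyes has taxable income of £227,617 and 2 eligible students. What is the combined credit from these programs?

Tuition Credit: base = 2 × £775 = £1,550. 12% of the £14,617 excess over £213,000 is £1,754.04 ≥ base, so the credit is £0.
Child Tax Credit: £227,617 is below the £233,100 cutoff, so the full £4,125 applies.
Total: £0 + £4,125 = £4,125.

£4,125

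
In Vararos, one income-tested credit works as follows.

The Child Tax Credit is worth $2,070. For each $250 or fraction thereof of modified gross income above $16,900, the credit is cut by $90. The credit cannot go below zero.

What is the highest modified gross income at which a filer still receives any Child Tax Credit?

$22,400

After 22 increments the reduction is 22 × $90 = $1,980, leaving $90; one more increment wipes it out. Increment 22 ends at excess 22 × $250 = $5,500, so the highest qualifying income is $16,900 + $5,500 = $22,400.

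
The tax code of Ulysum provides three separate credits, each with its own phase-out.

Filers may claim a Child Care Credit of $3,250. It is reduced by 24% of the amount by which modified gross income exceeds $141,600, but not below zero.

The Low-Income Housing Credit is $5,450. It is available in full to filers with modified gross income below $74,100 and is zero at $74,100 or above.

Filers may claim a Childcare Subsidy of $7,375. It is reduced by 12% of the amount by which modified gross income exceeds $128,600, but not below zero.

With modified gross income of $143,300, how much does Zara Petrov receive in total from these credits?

Child Care Credit: 24% of the $1,700 excess over $141,600 is $408; credit = $3,250 − $408 = $2,842.
Low-Income Housing Credit: $143,300 meets or exceeds the $74,100 cutoff, so the credit is $0.
Childcare Subsidy: 12% of the $14,700 excess over $128,600 is $1,764; credit = $7,375 − $1,764 = $5,611.
Total: $2,842 + $0 + $5,611 = $8,453.

$8,453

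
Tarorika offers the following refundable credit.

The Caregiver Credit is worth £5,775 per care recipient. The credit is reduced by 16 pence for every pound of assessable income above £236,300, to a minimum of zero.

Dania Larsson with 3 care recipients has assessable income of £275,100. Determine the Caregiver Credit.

Caregiver Credit: base = 3 × £5,775 = £17,325. 16% of the £38,800 excess over £236,300 is £6,208; credit = £17,325 − £6,208 = £11,117.

£11,117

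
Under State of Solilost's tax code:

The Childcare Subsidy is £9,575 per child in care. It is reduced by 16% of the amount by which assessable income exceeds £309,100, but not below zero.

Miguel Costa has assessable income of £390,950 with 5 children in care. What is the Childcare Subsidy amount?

£34,779

Childcare Subsidy: base = 5 × £9,575 = £47,875. 16% of the £81,850 excess over £309,100 is £13,096; credit = £47,875 − £13,096 = £34,779.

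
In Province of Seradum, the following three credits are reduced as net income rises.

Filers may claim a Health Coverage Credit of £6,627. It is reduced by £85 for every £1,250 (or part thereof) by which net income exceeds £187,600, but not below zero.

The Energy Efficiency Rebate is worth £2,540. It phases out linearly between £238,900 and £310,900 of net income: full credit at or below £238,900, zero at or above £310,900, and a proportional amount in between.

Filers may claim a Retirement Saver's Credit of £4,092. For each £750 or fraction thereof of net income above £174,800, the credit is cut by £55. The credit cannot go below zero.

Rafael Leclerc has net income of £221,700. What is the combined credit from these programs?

£7,414

Health Coverage Credit: income exceeds £187,600 by £34,100, which is 28 full-or-partial £1,250 increments; reduction = 28 × £85 = £2,380, leaving £4,247.
Energy Efficiency Rebate: £221,700 is at or below the £238,900 threshold, so the full £2,540 applies.
Retirement Saver's Credit: income exceeds £174,800 by £46,900, which is 63 full-or-partial £750 increments; reduction = 63 × £55 = £3,465, leaving £627.
Total: £4,247 + £2,540 + £627 = £7,414.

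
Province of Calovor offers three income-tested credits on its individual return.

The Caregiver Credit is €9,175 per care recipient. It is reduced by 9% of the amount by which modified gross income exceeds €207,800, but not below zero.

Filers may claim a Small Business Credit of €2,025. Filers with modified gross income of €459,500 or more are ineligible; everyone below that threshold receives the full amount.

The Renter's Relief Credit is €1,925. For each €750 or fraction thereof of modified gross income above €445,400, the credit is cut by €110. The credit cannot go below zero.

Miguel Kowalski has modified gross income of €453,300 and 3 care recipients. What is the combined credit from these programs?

€8,170

Caregiver Credit: base = 3 × €9,175 = €27,525. 9% of the €245,500 excess over €207,800 is €22,095; credit = €27,525 − €22,095 = €5,430.
Small Business Credit: €453,300 is below the €459,500 cutoff, so the full €2,025 applies.
Renter's Relief Credit: income exceeds €445,400 by €7,900, which is 11 full-or-partial €750 increments; reduction = 11 × €110 = €1,210, leaving €715.
Total: €5,430 + €2,025 + €715 = €8,170.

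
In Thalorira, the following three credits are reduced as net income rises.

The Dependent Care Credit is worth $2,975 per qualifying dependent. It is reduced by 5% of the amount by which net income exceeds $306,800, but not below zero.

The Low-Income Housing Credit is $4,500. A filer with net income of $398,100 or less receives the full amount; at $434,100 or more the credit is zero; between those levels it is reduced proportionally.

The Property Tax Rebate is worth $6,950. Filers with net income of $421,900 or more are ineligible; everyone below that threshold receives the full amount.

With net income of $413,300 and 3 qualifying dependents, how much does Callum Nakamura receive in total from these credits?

$13,150

Dependent Care Credit: base = 3 × $2,975 = $8,925. 5% of the $106,500 excess over $306,800 is $5,325; credit = $8,925 − $5,325 = $3,600.
Low-Income Housing Credit: $413,300 is $15,200 into a $36,000 phase-out range, leaving 20,800/36,000 of the credit: $4,500 × 20,800/36,000 = $2,600.
Property Tax Rebate: $413,300 is below the $421,900 cutoff, so the full $6,950 applies.
Total: $3,600 + $2,600 + $6,950 = $13,150.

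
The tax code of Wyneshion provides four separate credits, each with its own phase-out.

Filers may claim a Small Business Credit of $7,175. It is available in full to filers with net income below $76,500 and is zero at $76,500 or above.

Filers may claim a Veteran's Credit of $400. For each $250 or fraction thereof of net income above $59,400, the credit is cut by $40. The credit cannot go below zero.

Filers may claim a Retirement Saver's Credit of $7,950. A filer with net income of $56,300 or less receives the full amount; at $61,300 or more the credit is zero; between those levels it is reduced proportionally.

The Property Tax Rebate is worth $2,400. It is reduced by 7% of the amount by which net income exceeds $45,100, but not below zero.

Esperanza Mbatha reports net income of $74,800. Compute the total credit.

$7,496

Small Business Credit: $74,800 is below the $76,500 cutoff, so the full $7,175 applies.
Veteran's Credit: income exceeds $59,400 by $15,400 → 62 increments × $40 = $2,480 ≥ base, so the credit is $0.
Retirement Saver's Credit: $74,800 is at or above $61,300, so the credit is $0.
Property Tax Rebate: 7% of the $29,700 excess over $45,100 is $2,079; credit = $2,400 − $2,079 = $321.
Total: $7,175 + $0 + $0 + $321 = $7,496.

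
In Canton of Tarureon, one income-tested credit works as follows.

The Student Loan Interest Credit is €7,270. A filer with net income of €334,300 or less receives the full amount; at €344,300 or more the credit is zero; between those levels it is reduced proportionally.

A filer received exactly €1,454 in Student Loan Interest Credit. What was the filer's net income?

€342,300

€1,454 is 1,454/7,270 of the full €7,270, so 5,816/7,270 of the €10,000 range has been used: income = €334,300 + €10,000 × 5,816/7,270 = €342,300.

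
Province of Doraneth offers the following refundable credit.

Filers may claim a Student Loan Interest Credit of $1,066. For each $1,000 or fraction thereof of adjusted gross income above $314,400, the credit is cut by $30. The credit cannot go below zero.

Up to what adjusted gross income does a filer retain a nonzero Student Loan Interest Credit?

After 35 increments the reduction is 35 × $30 = $1,050, leaving $16; one more increment wipes it out. Increment 35 ends at excess 35 × $1,000 = $35,000, so the highest qualifying income is $314,400 + $35,000 = $349,400.

$349,400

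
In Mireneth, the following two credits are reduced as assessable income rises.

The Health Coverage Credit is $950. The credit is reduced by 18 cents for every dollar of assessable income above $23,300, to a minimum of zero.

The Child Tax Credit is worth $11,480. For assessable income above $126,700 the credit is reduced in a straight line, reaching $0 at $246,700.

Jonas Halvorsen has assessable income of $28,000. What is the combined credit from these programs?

$11,584

Health Coverage Credit: 18% of the $4,700 excess over $23,300 is $846; credit = $950 − $846 = $104.
Child Tax Credit: $28,000 is at or below the $126,700 threshold, so the full $11,480 applies.
Total: $104 + $11,480 = $11,584.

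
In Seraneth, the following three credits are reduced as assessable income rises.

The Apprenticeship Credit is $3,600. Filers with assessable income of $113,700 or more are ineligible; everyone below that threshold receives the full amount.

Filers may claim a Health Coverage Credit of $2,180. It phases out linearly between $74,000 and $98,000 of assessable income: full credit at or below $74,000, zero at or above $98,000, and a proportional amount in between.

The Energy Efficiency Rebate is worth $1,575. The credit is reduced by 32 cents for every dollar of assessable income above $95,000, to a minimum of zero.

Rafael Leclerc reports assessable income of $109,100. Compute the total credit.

Apprenticeship Credit: $109,100 is below the $113,700 cutoff, so the full $3,600 applies.
Health Coverage Credit: $109,100 is at or above $98,000, so the credit is $0.
Energy Efficiency Rebate: 32% of the $14,100 excess over $95,000 is $4,512 ≥ base, so the credit is $0.
Total: $3,600 + $0 + $0 = $3,600.

$3,600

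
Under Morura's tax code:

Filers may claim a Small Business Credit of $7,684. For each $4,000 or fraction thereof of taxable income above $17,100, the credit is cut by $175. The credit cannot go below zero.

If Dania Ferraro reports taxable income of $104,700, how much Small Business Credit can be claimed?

$3,834

Small Business Credit: income exceeds $17,100 by $87,600, which is 22 full-or-partial $4,000 increments; reduction = 22 × $175 = $3,850, leaving $3,834.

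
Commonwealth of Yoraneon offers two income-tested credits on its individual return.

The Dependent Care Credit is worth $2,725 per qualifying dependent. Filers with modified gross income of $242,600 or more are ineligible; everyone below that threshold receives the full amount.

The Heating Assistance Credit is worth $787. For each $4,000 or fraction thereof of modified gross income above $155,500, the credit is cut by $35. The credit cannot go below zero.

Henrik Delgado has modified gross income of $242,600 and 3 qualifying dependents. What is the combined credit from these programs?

Dependent Care Credit: base = 3 × $2,725 = $8,175. $242,600 meets or exceeds the $242,600 cutoff, so the credit is $0.
Heating Assistance Credit: income exceeds $155,500 by $87,100, which is 22 full-or-partial $4,000 increments; reduction = 22 × $35 = $770, leaving $17.
Total: $0 + $17 = $17.

$17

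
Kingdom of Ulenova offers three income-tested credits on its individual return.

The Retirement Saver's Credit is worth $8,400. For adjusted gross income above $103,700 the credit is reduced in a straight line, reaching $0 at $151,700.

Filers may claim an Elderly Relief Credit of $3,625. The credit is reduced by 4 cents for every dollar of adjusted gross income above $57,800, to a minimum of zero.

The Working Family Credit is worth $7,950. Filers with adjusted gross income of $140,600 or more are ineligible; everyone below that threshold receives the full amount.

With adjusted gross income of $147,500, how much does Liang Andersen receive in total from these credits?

Retirement Saver's Credit: $147,500 is $43,800 into a $48,000 phase-out range, leaving 4,200/48,000 of the credit: $8,400 × 4,200/48,000 = $735.
Elderly Relief Credit: 4% of the $89,700 excess over $57,800 is $3,588; credit = $3,625 − $3,588 = $37.
Working Family Credit: $147,500 meets or exceeds the $140,600 cutoff, so the credit is $0.
Total: $735 + $37 + $0 = $772.

$772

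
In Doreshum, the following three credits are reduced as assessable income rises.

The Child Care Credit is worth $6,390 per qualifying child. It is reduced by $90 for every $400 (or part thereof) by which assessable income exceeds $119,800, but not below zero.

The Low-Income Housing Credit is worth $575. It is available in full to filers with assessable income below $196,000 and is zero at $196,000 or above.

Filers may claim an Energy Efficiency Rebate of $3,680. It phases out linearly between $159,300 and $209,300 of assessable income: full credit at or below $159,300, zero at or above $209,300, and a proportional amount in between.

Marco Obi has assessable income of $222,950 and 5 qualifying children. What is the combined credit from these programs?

$8,730

Child Care Credit: base = 5 × $6,390 = $31,950. income exceeds $119,800 by $103,150, which is 258 full-or-partial $400 increments; reduction = 258 × $90 = $23,220, leaving $8,730.
Low-Income Housing Credit: $222,950 meets or exceeds the $196,000 cutoff, so the credit is $0.
Energy Efficiency Rebate: $222,950 is at or above $209,300, so the credit is $0.
Total: $8,730 + $0 + $0 = $8,730.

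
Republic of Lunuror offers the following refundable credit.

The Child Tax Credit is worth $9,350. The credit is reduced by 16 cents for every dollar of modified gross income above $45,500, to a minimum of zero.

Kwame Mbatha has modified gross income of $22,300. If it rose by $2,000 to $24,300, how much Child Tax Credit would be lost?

At $22,300 — $22,300 is at or below the $45,500 threshold, so the full $9,350 applies.
At $24,300 — $24,300 is at or below the $45,500 threshold, so the full $9,350 applies.
Lost: $9,350 − $9,350 = $0.

$0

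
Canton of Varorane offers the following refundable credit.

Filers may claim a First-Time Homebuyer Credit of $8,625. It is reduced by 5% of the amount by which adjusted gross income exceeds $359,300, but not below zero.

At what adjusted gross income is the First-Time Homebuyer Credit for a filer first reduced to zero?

The credit falls by 5% of each dollar above $359,300, so it reaches zero when the excess is $8,625 / 5% = $172,500: income = $359,300 + $172,500 = $531,800.

$531,800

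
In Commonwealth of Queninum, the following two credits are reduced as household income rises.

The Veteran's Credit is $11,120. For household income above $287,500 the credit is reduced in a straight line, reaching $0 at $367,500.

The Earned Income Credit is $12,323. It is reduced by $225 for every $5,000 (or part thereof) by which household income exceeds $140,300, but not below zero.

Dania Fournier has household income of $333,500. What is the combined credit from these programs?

Veteran's Credit: $333,500 is $46,000 into a $80,000 phase-out range, leaving 34,000/80,000 of the credit: $11,120 × 34,000/80,000 = $4,726.
Earned Income Credit: income exceeds $140,300 by $193,200, which is 39 full-or-partial $5,000 increments; reduction = 39 × $225 = $8,775, leaving $3,548.
Total: $4,726 + $3,548 = $8,274.

$8,274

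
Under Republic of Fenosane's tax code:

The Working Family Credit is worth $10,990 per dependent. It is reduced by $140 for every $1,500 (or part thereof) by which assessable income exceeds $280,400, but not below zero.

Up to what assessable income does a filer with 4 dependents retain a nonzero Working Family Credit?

Full credit = 4 × $10,990 = $43,960.
After 313 increments the reduction is 313 × $140 = $43,820, leaving $140; one more increment wipes it out. Increment 313 ends at excess 313 × $1,500 = $469,500, so the highest qualifying income is $280,400 + $469,500 = $749,900.

$749,900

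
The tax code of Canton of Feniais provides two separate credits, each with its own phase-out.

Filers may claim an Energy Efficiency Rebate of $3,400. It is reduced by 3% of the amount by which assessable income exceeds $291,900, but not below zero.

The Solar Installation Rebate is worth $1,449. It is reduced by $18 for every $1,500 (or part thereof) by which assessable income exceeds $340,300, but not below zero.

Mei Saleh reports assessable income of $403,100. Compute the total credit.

$757

Energy Efficiency Rebate: 3% of the $111,200 excess over $291,900 is $3,336; credit = $3,400 − $3,336 = $64.
Solar Installation Rebate: income exceeds $340,300 by $62,800, which is 42 full-or-partial $1,500 increments; reduction = 42 × $18 = $756, leaving $693.
Total: $64 + $693 = $757.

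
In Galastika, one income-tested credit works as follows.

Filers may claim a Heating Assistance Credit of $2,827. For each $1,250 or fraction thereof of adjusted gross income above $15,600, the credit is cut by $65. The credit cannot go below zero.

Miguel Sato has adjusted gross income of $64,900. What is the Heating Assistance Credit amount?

Heating Assistance Credit: income exceeds $15,600 by $49,300, which is 40 full-or-partial $1,250 increments; reduction = 40 × $65 = $2,600, leaving $227.

$227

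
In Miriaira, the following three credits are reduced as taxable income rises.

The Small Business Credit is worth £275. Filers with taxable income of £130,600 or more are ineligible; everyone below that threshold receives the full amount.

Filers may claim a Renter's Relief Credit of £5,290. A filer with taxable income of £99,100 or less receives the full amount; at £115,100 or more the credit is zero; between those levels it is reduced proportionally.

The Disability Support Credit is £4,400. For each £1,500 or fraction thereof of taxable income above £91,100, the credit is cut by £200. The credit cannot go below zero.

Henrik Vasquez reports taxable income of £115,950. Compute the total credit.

£1,275

Small Business Credit: £115,950 is below the £130,600 cutoff, so the full £275 applies.
Renter's Relief Credit: £115,950 is at or above £115,100, so the credit is £0.
Disability Support Credit: income exceeds £91,100 by £24,850, which is 17 full-or-partial £1,500 increments; reduction = 17 × £200 = £3,400, leaving £1,000.
Total: £275 + £0 + £1,000 = £1,275.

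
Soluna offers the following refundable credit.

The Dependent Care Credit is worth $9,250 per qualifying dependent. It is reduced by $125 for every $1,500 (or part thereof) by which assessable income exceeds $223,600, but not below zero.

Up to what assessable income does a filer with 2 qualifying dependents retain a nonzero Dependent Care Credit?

Full credit = 2 × $9,250 = $18,500.
After 147 increments the reduction is 147 × $125 = $18,375, leaving $125; one more increment wipes it out. Increment 147 ends at excess 147 × $1,500 = $220,500, so the highest qualifying income is $223,600 + $220,500 = $444,100.

$444,100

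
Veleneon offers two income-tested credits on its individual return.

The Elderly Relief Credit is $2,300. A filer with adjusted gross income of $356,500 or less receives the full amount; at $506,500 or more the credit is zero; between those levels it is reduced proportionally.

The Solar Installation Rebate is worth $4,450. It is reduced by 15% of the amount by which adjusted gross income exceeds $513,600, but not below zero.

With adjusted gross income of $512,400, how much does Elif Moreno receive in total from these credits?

Elderly Relief Credit: $512,400 is at or above $506,500, so the credit is $0.
Solar Installation Rebate: $512,400 is at or below the $513,600 threshold, so the full $4,450 applies.
Total: $0 + $4,450 = $4,450.

$4,450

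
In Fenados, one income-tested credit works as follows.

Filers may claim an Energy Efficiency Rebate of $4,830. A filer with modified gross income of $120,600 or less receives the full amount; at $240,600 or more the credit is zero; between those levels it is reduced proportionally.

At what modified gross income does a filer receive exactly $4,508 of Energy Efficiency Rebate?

$4,508 is 4,508/4,830 of the full $4,830, so 322/4,830 of the $120,000 range has been used: income = $120,600 + $120,000 × 322/4,830 = $128,600.

$128,600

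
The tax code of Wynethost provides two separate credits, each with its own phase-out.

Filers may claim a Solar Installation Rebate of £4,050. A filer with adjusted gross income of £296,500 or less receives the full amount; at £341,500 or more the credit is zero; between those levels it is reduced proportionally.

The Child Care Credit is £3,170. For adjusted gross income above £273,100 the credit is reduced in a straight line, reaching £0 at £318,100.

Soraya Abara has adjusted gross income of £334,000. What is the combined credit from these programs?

£675

Solar Installation Rebate: £334,000 is £37,500 into a £45,000 phase-out range, leaving 7,500/45,000 of the credit: £4,050 × 7,500/45,000 = £675.
Child Care Credit: £334,000 is at or above £318,100, so the credit is £0.
Total: £675 + £0 = £675.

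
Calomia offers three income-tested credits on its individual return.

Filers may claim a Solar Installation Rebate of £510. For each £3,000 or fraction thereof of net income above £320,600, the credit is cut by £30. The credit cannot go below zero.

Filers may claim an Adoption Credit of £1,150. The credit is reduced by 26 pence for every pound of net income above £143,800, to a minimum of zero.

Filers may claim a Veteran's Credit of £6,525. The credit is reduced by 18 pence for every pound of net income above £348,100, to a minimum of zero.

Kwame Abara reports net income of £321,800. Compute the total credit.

Solar Installation Rebate: income exceeds £320,600 by £1,200, which is 1 full-or-partial £3,000 increment; reduction = 1 × £30 = £30, leaving £480.
Adoption Credit: 26% of the £178,000 excess over £143,800 is £46,280 ≥ base, so the credit is £0.
Veteran's Credit: £321,800 is at or below the £348,100 threshold, so the full £6,525 applies.
Total: £480 + £0 + £6,525 = £7,005.

£7,005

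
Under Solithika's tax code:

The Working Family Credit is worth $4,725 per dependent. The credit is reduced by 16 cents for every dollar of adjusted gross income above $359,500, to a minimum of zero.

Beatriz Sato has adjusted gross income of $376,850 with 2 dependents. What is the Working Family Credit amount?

$6,674

Working Family Credit: base = 2 × $4,725 = $9,450. 16% of the $17,350 excess over $359,500 is $2,776; credit = $9,450 − $2,776 = $6,674.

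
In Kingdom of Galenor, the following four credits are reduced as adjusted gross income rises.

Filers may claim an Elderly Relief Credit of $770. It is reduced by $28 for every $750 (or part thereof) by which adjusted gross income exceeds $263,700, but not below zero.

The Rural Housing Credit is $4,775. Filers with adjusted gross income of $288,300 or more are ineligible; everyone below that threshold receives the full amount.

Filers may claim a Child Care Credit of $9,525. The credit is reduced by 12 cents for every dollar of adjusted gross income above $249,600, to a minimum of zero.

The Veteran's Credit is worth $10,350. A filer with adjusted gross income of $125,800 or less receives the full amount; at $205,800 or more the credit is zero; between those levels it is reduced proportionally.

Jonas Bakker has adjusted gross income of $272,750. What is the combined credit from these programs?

$11,928

Elderly Relief Credit: income exceeds $263,700 by $9,050, which is 13 full-or-partial $750 increments; reduction = 13 × $28 = $364, leaving $406.
Rural Housing Credit: $272,750 is below the $288,300 cutoff, so the full $4,775 applies.
Child Care Credit: 12% of the $23,150 excess over $249,600 is $2,778; credit = $9,525 − $2,778 = $6,747.
Veteran's Credit: $272,750 is at or above $205,800, so the credit is $0.
Total: $406 + $4,775 + $6,747 + $0 = $11,928.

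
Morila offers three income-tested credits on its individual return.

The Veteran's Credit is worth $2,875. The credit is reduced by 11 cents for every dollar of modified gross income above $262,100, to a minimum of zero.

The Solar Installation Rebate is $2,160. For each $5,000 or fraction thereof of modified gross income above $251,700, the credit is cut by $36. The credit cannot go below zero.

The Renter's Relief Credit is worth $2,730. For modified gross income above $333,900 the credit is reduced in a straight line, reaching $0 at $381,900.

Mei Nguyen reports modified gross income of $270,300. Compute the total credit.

Veteran's Credit: 11% of the $8,200 excess over $262,100 is $902; credit = $2,875 − $902 = $1,973.
Solar Installation Rebate: income exceeds $251,700 by $18,600, which is 4 full-or-partial $5,000 increments; reduction = 4 × $36 = $144, leaving $2,016.
Renter's Relief Credit: $270,300 is at or below the $333,900 threshold, so the full $2,730 applies.
Total: $1,973 + $2,016 + $2,730 = $6,719.

$6,719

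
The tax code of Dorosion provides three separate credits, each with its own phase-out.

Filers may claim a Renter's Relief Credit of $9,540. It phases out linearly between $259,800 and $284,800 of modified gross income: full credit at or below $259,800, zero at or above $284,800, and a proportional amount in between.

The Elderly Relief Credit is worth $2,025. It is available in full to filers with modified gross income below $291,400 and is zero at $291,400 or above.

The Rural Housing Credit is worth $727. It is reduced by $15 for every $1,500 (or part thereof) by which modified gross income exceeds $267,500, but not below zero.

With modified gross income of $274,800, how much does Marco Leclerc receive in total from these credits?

$6,493

Renter's Relief Credit: $274,800 is $15,000 into a $25,000 phase-out range, leaving 10,000/25,000 of the credit: $9,540 × 10,000/25,000 = $3,816.
Elderly Relief Credit: $274,800 is below the $291,400 cutoff, so the full $2,025 applies.
Rural Housing Credit: income exceeds $267,500 by $7,300, which is 5 full-or-partial $1,500 increments; reduction = 5 × $15 = $75, leaving $652.
Total: $3,816 + $2,025 + $652 = $6,493.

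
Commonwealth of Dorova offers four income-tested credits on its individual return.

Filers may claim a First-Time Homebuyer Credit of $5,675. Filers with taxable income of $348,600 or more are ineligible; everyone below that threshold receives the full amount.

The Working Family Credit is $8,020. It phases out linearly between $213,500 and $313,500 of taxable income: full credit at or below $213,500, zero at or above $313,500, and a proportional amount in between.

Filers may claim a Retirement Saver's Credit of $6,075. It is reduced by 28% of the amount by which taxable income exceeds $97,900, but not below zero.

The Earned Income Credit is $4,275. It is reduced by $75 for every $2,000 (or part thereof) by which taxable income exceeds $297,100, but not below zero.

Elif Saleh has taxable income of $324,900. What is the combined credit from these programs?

$8,900

First-Time Homebuyer Credit: $324,900 is below the $348,600 cutoff, so the full $5,675 applies.
Working Family Credit: $324,900 is at or above $313,500, so the credit is $0.
Retirement Saver's Credit: 28% of the $227,000 excess over $97,900 is $63,560 ≥ base, so the credit is $0.
Earned Income Credit: income exceeds $297,100 by $27,800, which is 14 full-or-partial $2,000 increments; reduction = 14 × $75 = $1,050, leaving $3,225.
Total: $5,675 + $0 + $0 + $3,225 = $8,900.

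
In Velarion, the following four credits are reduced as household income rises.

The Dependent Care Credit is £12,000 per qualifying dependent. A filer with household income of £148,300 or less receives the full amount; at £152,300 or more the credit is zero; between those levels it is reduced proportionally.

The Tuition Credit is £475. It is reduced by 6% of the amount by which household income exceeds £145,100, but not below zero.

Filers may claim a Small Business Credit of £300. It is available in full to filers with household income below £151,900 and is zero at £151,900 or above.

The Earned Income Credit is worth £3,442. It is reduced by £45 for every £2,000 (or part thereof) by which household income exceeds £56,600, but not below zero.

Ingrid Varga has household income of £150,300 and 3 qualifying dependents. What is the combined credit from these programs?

Dependent Care Credit: base = 3 × £12,000 = £36,000. £150,300 is £2,000 into a £4,000 phase-out range, leaving 2,000/4,000 of the credit: £36,000 × 2,000/4,000 = £18,000.
Tuition Credit: 6% of the £5,200 excess over £145,100 is £312; credit = £475 − £312 = £163.
Small Business Credit: £150,300 is below the £151,900 cutoff, so the full £300 applies.
Earned Income Credit: income exceeds £56,600 by £93,700, which is 47 full-or-partial £2,000 increments; reduction = 47 × £45 = £2,115, leaving £1,327.
Total: £18,000 + £163 + £300 + £1,327 = £19,790.

£19,790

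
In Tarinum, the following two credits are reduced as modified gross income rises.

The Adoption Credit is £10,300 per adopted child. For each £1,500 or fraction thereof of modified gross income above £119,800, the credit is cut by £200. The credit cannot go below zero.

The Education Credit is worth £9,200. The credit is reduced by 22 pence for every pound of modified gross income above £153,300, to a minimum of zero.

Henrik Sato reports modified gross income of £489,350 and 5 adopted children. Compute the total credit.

Adoption Credit: base = 5 × £10,300 = £51,500. income exceeds £119,800 by £369,550, which is 247 full-or-partial £1,500 increments; reduction = 247 × £200 = £49,400, leaving £2,100.
Education Credit: 22% of the £336,050 excess over £153,300 is £73,931 ≥ base, so the credit is £0.
Total: £2,100 + £0 = £2,100.

£2,100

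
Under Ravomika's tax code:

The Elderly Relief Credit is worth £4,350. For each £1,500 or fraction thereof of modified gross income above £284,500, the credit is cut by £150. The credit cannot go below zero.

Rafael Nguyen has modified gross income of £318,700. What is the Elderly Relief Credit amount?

£900

Elderly Relief Credit: income exceeds £284,500 by £34,200, which is 23 full-or-partial £1,500 increments; reduction = 23 × £150 = £3,450, leaving £900.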